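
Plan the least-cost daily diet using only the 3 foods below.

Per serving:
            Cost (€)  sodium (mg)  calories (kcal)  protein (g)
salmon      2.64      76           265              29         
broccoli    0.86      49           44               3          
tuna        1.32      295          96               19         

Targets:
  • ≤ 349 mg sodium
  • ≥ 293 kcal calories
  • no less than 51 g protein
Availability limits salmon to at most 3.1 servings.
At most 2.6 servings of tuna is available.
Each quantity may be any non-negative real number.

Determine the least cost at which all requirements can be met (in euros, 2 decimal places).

Let x1 = servings of salmon, x2 = servings of broccoli, x3 = servings of tuna.
Minimize 2.64x1 + 0.86x2 + 1.32x3 with:
  76x1 + 49x2 + 295x3 ≤ 349   (sodium)
  265x1 + 44x2 + 96x3 ≥ 293   (calories)
  29x1 + 3x2 + 19x3 ≥ 51   (protein)
  x1 ≤ 3.1
  x3 ≤ 2.6
  x1, x2, x3 ≥ 0.
The minimum-cost mix takes nothing from broccoli — only salmon, tuna. There the sodium and protein constraints are tight.
Optimal quantities: salmon = 1.183 servings, tuna = 0.8782 servings.
Cost = 2.64·1.183 + 1.32·0.8782 = 4.2823.

€4.28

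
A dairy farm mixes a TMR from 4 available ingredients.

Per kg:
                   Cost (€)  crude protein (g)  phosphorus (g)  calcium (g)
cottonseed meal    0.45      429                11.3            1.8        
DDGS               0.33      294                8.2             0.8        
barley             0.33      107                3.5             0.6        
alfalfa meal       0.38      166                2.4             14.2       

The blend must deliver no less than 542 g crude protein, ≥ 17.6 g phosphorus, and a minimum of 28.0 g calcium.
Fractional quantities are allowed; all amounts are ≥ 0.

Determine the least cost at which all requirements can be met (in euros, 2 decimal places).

€1.22

Set it up as a linear program. Let x1 = kg of cottonseed meal, x2 = kg of DDGS, x3 = kg of barley, x4 = kg of alfalfa meal.
min 0.45x1 + 0.33x2 + 0.33x3 + 0.38x4 subject to:
  429x1 + 294x2 + 107x3 + 166x4 ≥ 542   (crude protein)
  11.3x1 + 8.2x2 + 3.5x3 + 2.4x4 ≥ 17.6   (phosphorus)
  1.8x1 + 0.8x2 + 0.6x3 + 14.2x4 ≥ 28   (calcium)
  x1, x2, x3, x4 ≥ 0.
At the optimum only cottonseed meal, alfalfa meal are positive (DDGS, barley = 0). The phosphorus and calcium requirements are met with equality.
Solving gives x1 = 1.17, x4 = 1.823.
Total cost: 0.45·1.17 + 0.38·1.823 = 1.2192.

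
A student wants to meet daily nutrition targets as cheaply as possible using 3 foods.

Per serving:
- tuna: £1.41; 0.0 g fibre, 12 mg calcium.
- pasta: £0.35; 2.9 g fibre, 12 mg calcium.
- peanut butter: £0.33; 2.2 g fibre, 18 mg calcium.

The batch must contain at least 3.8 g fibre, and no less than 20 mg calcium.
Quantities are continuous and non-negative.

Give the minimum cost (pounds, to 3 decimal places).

Let x1 = servings of tuna, x2 = servings of pasta, x3 = servings of peanut butter.
Minimize 1.41x1 + 0.35x2 + 0.33x3 subject to:
  2.9x2 + 2.2x3 ≥ 3.8   (fibre)
  12x1 + 12x2 + 18x3 ≥ 20   (calcium)
  x1, x2, x3 ≥ 0.
At the optimum only pasta, peanut butter are positive (tuna = 0). Binding constraints: fibre and calcium.
So pasta = 0.9457 servings, peanut butter = 0.4806 servings.
Objective = 0.35·0.9457 + 0.33·0.4806 = 0.48959.

£0.490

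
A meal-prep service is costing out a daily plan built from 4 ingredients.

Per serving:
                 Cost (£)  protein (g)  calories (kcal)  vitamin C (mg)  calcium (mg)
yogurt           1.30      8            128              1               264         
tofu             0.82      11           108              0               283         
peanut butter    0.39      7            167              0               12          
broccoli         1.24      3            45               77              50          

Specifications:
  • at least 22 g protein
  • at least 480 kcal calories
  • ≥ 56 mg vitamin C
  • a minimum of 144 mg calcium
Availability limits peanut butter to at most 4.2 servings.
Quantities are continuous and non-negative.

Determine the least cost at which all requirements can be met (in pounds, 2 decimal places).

£2.10

Let x1 = servings of yogurt, x2 = servings of tofu, x3 = servings of peanut butter, x4 = servings of broccoli.
min 1.3x1 + 0.82x2 + 0.39x3 + 1.24x4 with:
  8x1 + 11x2 + 7x3 + 3x4 ≥ 22   (protein)
  128x1 + 108x2 + 167x3 + 45x4 ≥ 480   (calories)
  1x1 + 77x4 ≥ 56   (vitamin C)
  264x1 + 283x2 + 12x3 + 50x4 ≥ 144   (calcium)
  x3 ≤ 4.2
  x1, x2, x3, x4 ≥ 0.
The cheapest feasible vertex uses only tofu, peanut butter, broccoli; yogurt is not used. There the calories, vitamin C, calcium constraints are tight.
So tofu = 0.2743 servings, peanut butter = 2.501 servings, broccoli = 0.7273 servings.
Cost = 0.82·0.2743 + 0.39·2.501 + 1.24·0.7273 = 2.1022.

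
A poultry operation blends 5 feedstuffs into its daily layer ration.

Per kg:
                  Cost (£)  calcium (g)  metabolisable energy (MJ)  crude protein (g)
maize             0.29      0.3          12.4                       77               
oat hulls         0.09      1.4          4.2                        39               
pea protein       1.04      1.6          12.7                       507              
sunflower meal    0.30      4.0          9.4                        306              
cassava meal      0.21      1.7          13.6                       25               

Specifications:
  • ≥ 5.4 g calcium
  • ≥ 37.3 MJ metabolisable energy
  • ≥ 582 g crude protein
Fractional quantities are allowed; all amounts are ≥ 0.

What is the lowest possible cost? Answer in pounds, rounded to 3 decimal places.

Let x1 = kg of maize, x2 = kg of oat hulls, x3 = kg of pea protein, x4 = kg of sunflower meal, x5 = kg of cassava meal.
min 0.29x1 + 0.09x2 + 1.04x3 + 0.3x4 + 0.21x5 subject to:
  0.3x1 + 1.4x2 + 1.6x3 + 4x4 + 1.7x5 ≥ 5.4   (calcium)
  12.4x1 + 4.2x2 + 12.7x3 + 9.4x4 + 13.6x5 ≥ 37.3   (metabolisable energy)
  77x1 + 39x2 + 507x3 + 306x4 + 25x5 ≥ 582   (crude protein)
  x1, x2, x3, x4, x5 ≥ 0.
At the optimum only sunflower meal, cassava meal are positive (maize, oat hulls, pea protein = 0). There the metabolisable energy and crude protein constraints are tight.
Optimal quantities: sunflower meal = 1.778 kg, cassava meal = 1.514 kg.
Total cost: 0.3·1.778 + 0.21·1.514 = 0.85134.

£0.851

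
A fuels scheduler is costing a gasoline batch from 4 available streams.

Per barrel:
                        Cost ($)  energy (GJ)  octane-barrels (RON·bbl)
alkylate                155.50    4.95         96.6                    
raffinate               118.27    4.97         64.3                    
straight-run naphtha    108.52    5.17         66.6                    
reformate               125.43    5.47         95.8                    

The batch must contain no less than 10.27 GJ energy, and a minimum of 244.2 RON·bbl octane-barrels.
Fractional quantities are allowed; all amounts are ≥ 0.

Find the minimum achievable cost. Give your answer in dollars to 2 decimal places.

$319.73

Set it up as a linear program. Let x1 = barrels of alkylate, x2 = barrels of raffinate, x3 = barrels of straight-run naphtha, x4 = barrels of reformate.
Minimise 155.5x1 + 118.27x2 + 108.52x3 + 125.43x4 s.t.:
  4.95x1 + 4.97x2 + 5.17x3 + 5.47x4 ≥ 10.27   (energy)
  96.6x1 + 64.3x2 + 66.6x3 + 95.8x4 ≥ 244.2   (octane-barrels)
  x1, x2, x3, x4 ≥ 0.
The minimum-cost mix takes nothing from alkylate, raffinate, straight-run naphtha — only reformate. There the octane-barrels constraint is tight.
That vertex is x4 = 2.5491.
Hence cost = 125.43·2.5491 = $319.7336.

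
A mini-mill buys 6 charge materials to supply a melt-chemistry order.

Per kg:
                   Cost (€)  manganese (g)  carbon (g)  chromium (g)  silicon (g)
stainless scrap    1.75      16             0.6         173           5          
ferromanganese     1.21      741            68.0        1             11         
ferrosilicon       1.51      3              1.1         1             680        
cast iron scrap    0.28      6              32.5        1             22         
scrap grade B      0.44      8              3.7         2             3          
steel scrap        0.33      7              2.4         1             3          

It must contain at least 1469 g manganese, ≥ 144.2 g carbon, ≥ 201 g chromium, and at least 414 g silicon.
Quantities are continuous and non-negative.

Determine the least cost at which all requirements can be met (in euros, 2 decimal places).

Treat it as an LP. Let x1 = kg of stainless scrap, x2 = kg of ferromanganese, x3 = kg of ferrosilicon, x4 = kg of cast iron scrap, x5 = kg of scrap grade B, x6 = kg of steel scrap.
min 1.75x1 + 1.21x2 + 1.51x3 + 0.28x4 + 0.44x5 + 0.33x6 subject to:
  16x1 + 741x2 + 3x3 + 6x4 + 8x5 + 7x6 ≥ 1469   (manganese)
  0.6x1 + 68x2 + 1.1x3 + 32.5x4 + 3.7x5 + 2.4x6 ≥ 144.2   (carbon)
  173x1 + 1x2 + 1x3 + 1x4 + 2x5 + 1x6 ≥ 201   (chromium)
  5x1 + 11x2 + 680x3 + 22x4 + 3x5 + 3x6 ≥ 414   (silicon)
  x1, x2, x3, x4, x5, x6 ≥ 0.
At the optimum only stainless scrap, ferromanganese, ferrosilicon, cast iron scrap are positive (scrap grade B, steel scrap = 0). Binding constraints: manganese, carbon, chromium, silicon.
Solving gives x1 = 1.146, x2 = 1.953, x3 = 0.5588, x4 = 0.3107.
Cost = 1.75·1.146 + 1.21·1.953 + 1.51·0.5588 + 0.28·0.3107 = 5.2994.

€5.30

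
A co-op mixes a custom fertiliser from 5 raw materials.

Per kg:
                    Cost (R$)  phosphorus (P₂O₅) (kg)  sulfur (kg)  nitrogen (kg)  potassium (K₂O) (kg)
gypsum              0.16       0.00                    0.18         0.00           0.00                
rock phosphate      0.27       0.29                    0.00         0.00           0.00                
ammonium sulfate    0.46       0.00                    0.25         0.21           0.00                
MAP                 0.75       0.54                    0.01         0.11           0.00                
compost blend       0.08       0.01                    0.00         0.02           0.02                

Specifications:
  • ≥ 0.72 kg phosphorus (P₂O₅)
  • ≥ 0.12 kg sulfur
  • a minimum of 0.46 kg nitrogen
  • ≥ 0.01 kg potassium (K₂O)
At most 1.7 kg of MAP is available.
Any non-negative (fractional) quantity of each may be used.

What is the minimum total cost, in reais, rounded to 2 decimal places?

R$1.69

Let x1 = kg of gypsum, x2 = kg of rock phosphate, x3 = kg of ammonium sulfate, x4 = kg of MAP, x5 = kg of compost blend.
Minimize 0.16x1 + 0.27x2 + 0.46x3 + 0.75x4 + 0.08x5 s.t.:
  0.29x2 + 0.54x4 + 0.01x5 ≥ 0.72   (phosphorus (P₂O₅))
  0.18x1 + 0.25x3 + 0.01x4 ≥ 0.12   (sulfur)
  0.21x3 + 0.11x4 + 0.02x5 ≥ 0.46   (nitrogen)
  0.02x5 ≥ 0.01   (potassium (K₂O))
  x4 ≤ 1.7
  x1, x2, x3, x4, x5 ≥ 0.
The optimal basis is {rock phosphate, ammonium sulfate, compost blend}; gypsum, MAP drop out. Binding constraints: phosphorus (P₂O₅), nitrogen, potassium (K₂O).
So rock phosphate = 2.466 kg, ammonium sulfate = 2.143 kg, compost blend = 0.5 kg.
Total cost: 0.27·2.466 + 0.46·2.143 + 0.08·0.5 = 1.6916.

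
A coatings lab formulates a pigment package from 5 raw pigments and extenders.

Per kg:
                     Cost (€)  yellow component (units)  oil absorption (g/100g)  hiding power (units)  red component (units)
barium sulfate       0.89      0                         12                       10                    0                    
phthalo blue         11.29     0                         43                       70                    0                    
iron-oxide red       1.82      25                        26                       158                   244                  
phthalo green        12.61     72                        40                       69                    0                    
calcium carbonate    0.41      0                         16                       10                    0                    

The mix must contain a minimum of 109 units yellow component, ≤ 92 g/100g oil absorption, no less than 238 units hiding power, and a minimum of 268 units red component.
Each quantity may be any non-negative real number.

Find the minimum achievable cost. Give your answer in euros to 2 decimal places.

€12.45

Set it up as a linear program. Let x1 = kg of barium sulfate, x2 = kg of phthalo blue, x3 = kg of iron-oxide red, x4 = kg of phthalo green, x5 = kg of calcium carbonate.
min 0.89x1 + 11.29x2 + 1.82x3 + 12.61x4 + 0.41x5 with:
  25x3 + 72x4 ≥ 109   (yellow component)
  12x1 + 43x2 + 26x3 + 40x4 + 16x5 ≤ 92   (oil absorption)
  10x1 + 70x2 + 158x3 + 69x4 + 10x5 ≥ 238   (hiding power)
  244x3 ≥ 268   (red component)
  x1, x2, x3, x4, x5 ≥ 0.
The cheapest feasible vertex uses only iron-oxide red, phthalo green; barium sulfate, phthalo blue, calcium carbonate are not used. Binding constraints: yellow component and oil absorption.
So iron-oxide red = 2.596 kg, phthalo green = 0.6124 kg.
Hence cost = 1.82·2.596 + 12.61·0.6124 = €12.4471.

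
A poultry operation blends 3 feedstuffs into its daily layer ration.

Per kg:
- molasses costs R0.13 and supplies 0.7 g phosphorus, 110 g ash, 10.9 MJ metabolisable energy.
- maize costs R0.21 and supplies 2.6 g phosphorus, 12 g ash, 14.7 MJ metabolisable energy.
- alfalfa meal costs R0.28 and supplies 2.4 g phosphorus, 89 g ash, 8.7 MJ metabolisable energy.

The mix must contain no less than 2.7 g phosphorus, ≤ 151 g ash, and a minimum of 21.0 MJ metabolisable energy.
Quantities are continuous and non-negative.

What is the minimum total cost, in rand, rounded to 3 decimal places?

R0.279

This is a linear program. Let x1 = kg of molasses, x2 = kg of maize, x3 = kg of alfalfa meal.
Minimize 0.13x1 + 0.21x2 + 0.28x3 subject to:
  0.7x1 + 2.6x2 + 2.4x3 ≥ 2.7   (phosphorus)
  110x1 + 12x2 + 89x3 ≤ 151   (ash)
  10.9x1 + 14.7x2 + 8.7x3 ≥ 21   (metabolisable energy)
  x1, x2, x3 ≥ 0.
The cheapest feasible vertex uses only molasses, maize; alfalfa meal is not used. Binding constraints: phosphorus and metabolisable energy.
Solving gives x1 = 0.826, x2 = 0.8161.
Objective = 0.13·0.826 + 0.21·0.8161 = 0.27876.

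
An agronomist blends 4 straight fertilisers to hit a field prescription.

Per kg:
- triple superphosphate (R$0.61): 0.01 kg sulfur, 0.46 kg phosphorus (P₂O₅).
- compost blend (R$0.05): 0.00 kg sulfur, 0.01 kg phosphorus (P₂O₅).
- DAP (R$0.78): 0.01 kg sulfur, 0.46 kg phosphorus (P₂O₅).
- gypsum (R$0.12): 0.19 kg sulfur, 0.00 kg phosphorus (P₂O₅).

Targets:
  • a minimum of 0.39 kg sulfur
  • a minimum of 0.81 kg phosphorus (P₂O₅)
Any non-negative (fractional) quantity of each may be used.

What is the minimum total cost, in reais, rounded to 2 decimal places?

R$1.31

Let x1 = kg of triple superphosphate, x2 = kg of compost blend, x3 = kg of DAP, x4 = kg of gypsum.
min 0.61x1 + 0.05x2 + 0.78x3 + 0.12x4 s.t.:
  0.01x1 + 0.01x3 + 0.19x4 ≥ 0.39   (sulfur)
  0.46x1 + 0.01x2 + 0.46x3 ≥ 0.81   (phosphorus (P₂O₅))
  x1, x2, x3, x4 ≥ 0.
At the optimum only triple superphosphate, gypsum are positive (compost blend, DAP = 0). The sulfur and phosphorus (P₂O₅) requirements are met with equality.
So triple superphosphate = 1.761 kg, gypsum = 1.96 kg.
Hence cost = 0.61·1.761 + 0.12·1.96 = R$1.3094.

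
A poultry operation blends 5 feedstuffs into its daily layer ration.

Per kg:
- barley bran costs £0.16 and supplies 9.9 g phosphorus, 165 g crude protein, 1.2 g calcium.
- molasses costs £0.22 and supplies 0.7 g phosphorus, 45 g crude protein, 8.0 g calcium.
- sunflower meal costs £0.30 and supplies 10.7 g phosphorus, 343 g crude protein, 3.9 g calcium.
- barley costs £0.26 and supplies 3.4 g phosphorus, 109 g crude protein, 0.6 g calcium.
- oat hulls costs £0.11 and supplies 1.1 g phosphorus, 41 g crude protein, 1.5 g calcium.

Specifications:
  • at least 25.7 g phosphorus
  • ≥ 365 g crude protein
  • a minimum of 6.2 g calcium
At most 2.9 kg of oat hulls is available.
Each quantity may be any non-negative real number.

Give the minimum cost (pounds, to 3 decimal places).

£0.497

Treat it as an LP. Let x1 = kg of barley bran, x2 = kg of molasses, x3 = kg of sunflower meal, x4 = kg of barley, x5 = kg of oat hulls.
Minimise 0.16x1 + 0.22x2 + 0.3x3 + 0.26x4 + 0.11x5 subject to:
  9.9x1 + 0.7x2 + 10.7x3 + 3.4x4 + 1.1x5 ≥ 25.7   (phosphorus)
  165x1 + 45x2 + 343x3 + 109x4 + 41x5 ≥ 365   (crude protein)
  1.2x1 + 8x2 + 3.9x3 + 0.6x4 + 1.5x5 ≥ 6.2   (calcium)
  x5 ≤ 2.9
  x1, x2, x3, x4, x5 ≥ 0.
The optimal basis is {barley bran, molasses}; sunflower meal, barley, oat hulls drop out. The phosphorus and calcium requirements are met with equality.
Optimal quantities: barley bran = 2.568 kg, molasses = 0.3897 kg.
Hence cost = 0.16·2.568 + 0.22·0.3897 = £0.49661.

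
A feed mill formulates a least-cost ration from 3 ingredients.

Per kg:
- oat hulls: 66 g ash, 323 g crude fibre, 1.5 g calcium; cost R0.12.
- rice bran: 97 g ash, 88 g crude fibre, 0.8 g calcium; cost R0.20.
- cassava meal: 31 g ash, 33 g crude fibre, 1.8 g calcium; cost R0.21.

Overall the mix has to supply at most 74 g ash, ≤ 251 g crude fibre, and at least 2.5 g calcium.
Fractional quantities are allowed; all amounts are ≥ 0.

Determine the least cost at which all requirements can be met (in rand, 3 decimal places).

Let x1 = kg of oat hulls, x2 = kg of rice bran, x3 = kg of cassava meal.
Minimise 0.12x1 + 0.2x2 + 0.21x3 subject to:
  66x1 + 97x2 + 31x3 ≤ 74   (ash)
  323x1 + 88x2 + 33x3 ≤ 251   (crude fibre)
  1.5x1 + 0.8x2 + 1.8x3 ≥ 2.5   (calcium)
  x1, x2, x3 ≥ 0.
The optimal basis is {oat hulls, cassava meal}; rice bran drops out. The crude fibre and calcium requirements are met with equality.
Solving gives x1 = 0.6943, x3 = 0.8103.
Objective = 0.12·0.6943 + 0.21·0.8103 = 0.25348.

R0.253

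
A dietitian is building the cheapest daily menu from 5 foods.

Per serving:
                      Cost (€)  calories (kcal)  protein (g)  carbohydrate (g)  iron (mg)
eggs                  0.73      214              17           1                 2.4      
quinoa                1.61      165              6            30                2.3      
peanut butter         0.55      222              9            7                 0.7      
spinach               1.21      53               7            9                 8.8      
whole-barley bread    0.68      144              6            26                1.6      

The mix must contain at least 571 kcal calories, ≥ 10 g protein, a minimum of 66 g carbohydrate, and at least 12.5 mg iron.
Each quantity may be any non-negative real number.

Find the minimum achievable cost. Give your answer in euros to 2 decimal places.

€3.09

Set it up as a linear program. Let x1 = servings of eggs, x2 = servings of quinoa, x3 = servings of peanut butter, x4 = servings of spinach, x5 = servings of whole-barley bread.
Minimize 0.73x1 + 1.61x2 + 0.55x3 + 1.21x4 + 0.68x5 subject to:
  214x1 + 165x2 + 222x3 + 53x4 + 144x5 ≥ 571   (calories)
  17x1 + 6x2 + 9x3 + 7x4 + 6x5 ≥ 10   (protein)
  1x1 + 30x2 + 7x3 + 9x4 + 26x5 ≥ 66   (carbohydrate)
  2.4x1 + 2.3x2 + 0.7x3 + 8.8x4 + 1.6x5 ≥ 12.5   (iron)
  x1, x2, x3, x4, x5 ≥ 0.
The cheapest feasible vertex uses only peanut butter, spinach, whole-barley bread; eggs, quinoa are not used. The calories, carbohydrate, iron requirements are met with equality.
Optimal quantities: peanut butter = 1.104 servings, spinach = 0.9873 servings, whole-barley bread = 1.899 servings.
Objective = 0.55·1.104 + 1.21·0.9873 + 0.68·1.899 = 3.0932.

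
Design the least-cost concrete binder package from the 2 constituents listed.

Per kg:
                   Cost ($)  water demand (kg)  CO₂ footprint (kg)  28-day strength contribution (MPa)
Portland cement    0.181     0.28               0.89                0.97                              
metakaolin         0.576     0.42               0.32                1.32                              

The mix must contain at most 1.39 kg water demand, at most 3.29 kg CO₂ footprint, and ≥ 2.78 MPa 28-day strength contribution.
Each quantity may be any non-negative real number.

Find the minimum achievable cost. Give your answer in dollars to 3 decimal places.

Treat it as an LP. Let x1 = kg of Portland cement, x2 = kg of metakaolin.
min 0.181x1 + 0.576x2 s.t.:
  0.28x1 + 0.42x2 ≤ 1.39   (water demand)
  0.89x1 + 0.32x2 ≤ 3.29   (CO₂ footprint)
  0.97x1 + 1.32x2 ≥ 2.78   (28-day strength contribution)
  x1, x2 ≥ 0.
The cheapest feasible vertex uses only Portland cement; metakaolin is not used. Binding constraint: 28-day strength contribution.
That vertex is x1 = 2.866.
Cost = 0.181·2.866 = 0.51875.

$0.519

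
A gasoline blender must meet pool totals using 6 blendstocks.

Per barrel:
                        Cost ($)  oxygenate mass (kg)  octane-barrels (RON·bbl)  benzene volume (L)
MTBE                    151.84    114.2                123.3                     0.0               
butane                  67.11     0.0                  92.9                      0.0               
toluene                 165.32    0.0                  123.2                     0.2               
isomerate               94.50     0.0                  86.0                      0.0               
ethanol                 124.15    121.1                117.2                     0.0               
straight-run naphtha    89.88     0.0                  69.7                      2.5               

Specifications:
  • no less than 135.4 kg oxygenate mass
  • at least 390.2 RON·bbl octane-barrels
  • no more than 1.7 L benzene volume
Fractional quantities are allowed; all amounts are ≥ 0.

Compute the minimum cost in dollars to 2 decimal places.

$326.03

Let x1 = barrels of MTBE, x2 = barrels of butane, x3 = barrels of toluene, x4 = barrels of isomerate, x5 = barrels of ethanol, x6 = barrels of straight-run naphtha.
Minimise 151.84x1 + 67.11x2 + 165.32x3 + 94.5x4 + 124.15x5 + 89.88x6 with:
  114.2x1 + 121.1x5 ≥ 135.4   (oxygenate mass)
  123.3x1 + 92.9x2 + 123.2x3 + 86x4 + 117.2x5 + 69.7x6 ≥ 390.2   (octane-barrels)
  0.2x3 + 2.5x6 ≤ 1.7   (benzene volume)
  x1, x2, x3, x4, x5, x6 ≥ 0.
The minimum-cost mix takes nothing from MTBE, toluene, isomerate, straight-run naphtha — only butane, ethanol. There the oxygenate mass and octane-barrels constraints are tight.
That vertex is x2 = 2.7897, x5 = 1.1181.
Total cost: 67.11·2.7897 + 124.15·1.1181 = 326.0289.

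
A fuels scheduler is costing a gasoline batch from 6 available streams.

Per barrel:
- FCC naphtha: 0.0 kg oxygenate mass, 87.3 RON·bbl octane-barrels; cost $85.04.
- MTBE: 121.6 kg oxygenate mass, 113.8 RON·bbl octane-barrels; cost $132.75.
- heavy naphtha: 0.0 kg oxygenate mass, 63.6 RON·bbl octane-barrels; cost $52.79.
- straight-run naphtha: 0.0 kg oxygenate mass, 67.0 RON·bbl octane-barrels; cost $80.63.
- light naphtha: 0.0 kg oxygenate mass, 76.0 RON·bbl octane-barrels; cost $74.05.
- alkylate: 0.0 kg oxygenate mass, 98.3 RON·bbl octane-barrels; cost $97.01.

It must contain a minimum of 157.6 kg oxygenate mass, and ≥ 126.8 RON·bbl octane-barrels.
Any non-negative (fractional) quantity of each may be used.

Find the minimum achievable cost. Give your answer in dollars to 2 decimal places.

Set it up as a linear program. Let x1 = barrels of FCC naphtha, x2 = barrels of MTBE, x3 = barrels of heavy naphtha, x4 = barrels of straight-run naphtha, x5 = barrels of light naphtha, x6 = barrels of alkylate.
Minimise 85.04x1 + 132.75x2 + 52.79x3 + 80.63x4 + 74.05x5 + 97.01x6 with:
  121.6x2 ≥ 157.6   (oxygenate mass)
  87.3x1 + 113.8x2 + 63.6x3 + 67x4 + 76x5 + 98.3x6 ≥ 126.8   (octane-barrels)
  x1, x2, x3, x4, x5, x6 ≥ 0.
The minimum-cost mix takes nothing from FCC naphtha, heavy naphtha, straight-run naphtha, light naphtha, alkylate — only MTBE. The oxygenate mass requirement is met with equality.
That vertex is x2 = 1.29605.
Total cost: 132.75·1.29605 = 172.0506.

$172.05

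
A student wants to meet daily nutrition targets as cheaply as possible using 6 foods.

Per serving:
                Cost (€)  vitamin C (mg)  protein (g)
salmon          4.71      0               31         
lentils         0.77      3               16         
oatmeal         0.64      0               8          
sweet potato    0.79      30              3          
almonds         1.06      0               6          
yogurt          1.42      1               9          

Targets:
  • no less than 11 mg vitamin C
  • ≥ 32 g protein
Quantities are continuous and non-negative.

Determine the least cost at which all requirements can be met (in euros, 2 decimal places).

€1.65

Let x1 = servings of salmon, x2 = servings of lentils, x3 = servings of oatmeal, x4 = servings of sweet potato, x5 = servings of almonds, x6 = servings of yogurt.
Minimize 4.71x1 + 0.77x2 + 0.64x3 + 0.79x4 + 1.06x5 + 1.42x6 s.t.:
  3x2 + 30x4 + 1x6 ≥ 11   (vitamin C)
  31x1 + 16x2 + 8x3 + 3x4 + 6x5 + 9x6 ≥ 32   (protein)
  x1, x2, x3, x4, x5, x6 ≥ 0.
The cheapest feasible vertex uses only lentils, sweet potato; salmon, oatmeal, almonds, yogurt are not used. The vitamin C and protein requirements are met with equality.
Optimal quantities: lentils = 1.968 servings, sweet potato = 0.1699 servings.
Objective = 0.77·1.968 + 0.79·0.1699 = 1.6496.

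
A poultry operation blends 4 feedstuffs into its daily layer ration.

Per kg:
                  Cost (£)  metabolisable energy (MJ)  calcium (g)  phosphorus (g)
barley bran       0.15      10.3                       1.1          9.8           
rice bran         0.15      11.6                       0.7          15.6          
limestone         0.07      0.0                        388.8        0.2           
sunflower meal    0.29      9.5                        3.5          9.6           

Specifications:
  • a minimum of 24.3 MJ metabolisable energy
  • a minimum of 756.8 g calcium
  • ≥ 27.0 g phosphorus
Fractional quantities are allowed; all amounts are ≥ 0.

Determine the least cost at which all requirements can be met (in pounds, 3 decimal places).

£0.450

Let x1 = kg of barley bran, x2 = kg of rice bran, x3 = kg of limestone, x4 = kg of sunflower meal.
min 0.15x1 + 0.15x2 + 0.07x3 + 0.29x4 with:
  10.3x1 + 11.6x2 + 9.5x4 ≥ 24.3   (metabolisable energy)
  1.1x1 + 0.7x2 + 388.8x3 + 3.5x4 ≥ 756.8   (calcium)
  9.8x1 + 15.6x2 + 0.2x3 + 9.6x4 ≥ 27   (phosphorus)
  x1, x2, x3, x4 ≥ 0.
At the optimum only rice bran, limestone are positive (barley bran, sunflower meal = 0). The metabolisable energy and calcium requirements are met with equality.
That vertex is x2 = 2.095, x3 = 1.943.
Hence cost = 0.15·2.095 + 0.07·1.943 = £0.45026.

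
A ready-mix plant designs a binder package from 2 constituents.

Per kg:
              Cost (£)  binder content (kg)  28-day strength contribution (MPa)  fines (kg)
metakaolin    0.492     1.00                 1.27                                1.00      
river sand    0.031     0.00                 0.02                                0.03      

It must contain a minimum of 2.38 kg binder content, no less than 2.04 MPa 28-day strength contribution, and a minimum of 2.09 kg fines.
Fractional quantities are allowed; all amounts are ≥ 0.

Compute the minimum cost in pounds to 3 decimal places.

Let x1 = kg of metakaolin, x2 = kg of river sand.
Minimise 0.492x1 + 0.031x2 subject to:
  1x1 ≥ 2.38   (binder content)
  1.27x1 + 0.02x2 ≥ 2.04   (28-day strength contribution)
  1x1 + 0.03x2 ≥ 2.09   (fines)
  x1, x2 ≥ 0.
The optimal basis is {metakaolin}; river sand drops out. There the binder content constraint is tight.
Optimal quantities: metakaolin = 2.38 kg.
Total cost: 0.492·2.38 = 1.17096.

£1.171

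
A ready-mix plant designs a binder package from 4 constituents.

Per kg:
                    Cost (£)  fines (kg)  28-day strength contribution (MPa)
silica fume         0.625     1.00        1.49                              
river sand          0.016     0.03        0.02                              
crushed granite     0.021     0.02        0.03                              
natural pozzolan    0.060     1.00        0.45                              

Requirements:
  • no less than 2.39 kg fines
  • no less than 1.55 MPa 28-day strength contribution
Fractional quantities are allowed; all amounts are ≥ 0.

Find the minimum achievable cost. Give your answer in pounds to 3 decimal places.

Let x1 = kg of silica fume, x2 = kg of river sand, x3 = kg of crushed granite, x4 = kg of natural pozzolan.
Minimize 0.625x1 + 0.016x2 + 0.021x3 + 0.06x4 s.t.:
  1x1 + 0.03x2 + 0.02x3 + 1x4 ≥ 2.39   (fines)
  1.49x1 + 0.02x2 + 0.03x3 + 0.45x4 ≥ 1.55   (28-day strength contribution)
  x1, x2, x3, x4 ≥ 0.
The minimum-cost mix takes nothing from silica fume, river sand, crushed granite — only natural pozzolan. The 28-day strength contribution requirement is met with equality.
That vertex is x4 = 3.444.
Cost = 0.06·3.444 = 0.20664.

£0.207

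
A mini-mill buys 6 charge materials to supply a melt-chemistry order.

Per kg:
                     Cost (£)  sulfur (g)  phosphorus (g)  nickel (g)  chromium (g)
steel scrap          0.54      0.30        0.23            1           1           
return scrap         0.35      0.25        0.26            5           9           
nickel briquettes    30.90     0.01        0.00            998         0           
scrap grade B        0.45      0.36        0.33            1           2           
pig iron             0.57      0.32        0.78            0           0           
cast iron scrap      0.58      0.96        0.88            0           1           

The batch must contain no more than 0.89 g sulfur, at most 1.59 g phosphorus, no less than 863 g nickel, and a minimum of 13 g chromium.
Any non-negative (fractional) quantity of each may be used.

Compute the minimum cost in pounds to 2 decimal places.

Let x1 = kg of steel scrap, x2 = kg of return scrap, x3 = kg of nickel briquettes, x4 = kg of scrap grade B, x5 = kg of pig iron, x6 = kg of cast iron scrap.
min 0.54x1 + 0.35x2 + 30.9x3 + 0.45x4 + 0.57x5 + 0.58x6 s.t.:
  0.3x1 + 0.25x2 + 0.01x3 + 0.36x4 + 0.32x5 + 0.96x6 ≤ 0.89   (sulfur)
  0.23x1 + 0.26x2 + 0.33x4 + 0.78x5 + 0.88x6 ≤ 1.59   (phosphorus)
  1x1 + 5x2 + 998x3 + 1x4 ≥ 863   (nickel)
  1x1 + 9x2 + 2x4 + 1x6 ≥ 13   (chromium)
  x1, x2, x3, x4, x5, x6 ≥ 0.
At the optimum only return scrap, nickel briquettes are positive (steel scrap, scrap grade B, pig iron, cast iron scrap = 0). Binding constraints: nickel and chromium.
So return scrap = 1.444 kg, nickel briquettes = 0.8575 kg.
Hence cost = 0.35·1.444 + 30.9·0.8575 = £27.0022.

£27.00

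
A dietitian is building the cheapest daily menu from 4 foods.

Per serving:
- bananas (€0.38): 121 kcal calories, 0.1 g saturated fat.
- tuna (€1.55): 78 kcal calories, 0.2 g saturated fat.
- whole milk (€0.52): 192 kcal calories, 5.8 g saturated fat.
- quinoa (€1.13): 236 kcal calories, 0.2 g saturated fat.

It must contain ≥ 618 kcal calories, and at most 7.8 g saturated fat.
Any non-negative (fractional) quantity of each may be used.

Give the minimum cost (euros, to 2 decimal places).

Let x1 = servings of bananas, x2 = servings of tuna, x3 = servings of whole milk, x4 = servings of quinoa.
min 0.38x1 + 1.55x2 + 0.52x3 + 1.13x4 s.t.:
  121x1 + 78x2 + 192x3 + 236x4 ≥ 618   (calories)
  0.1x1 + 0.2x2 + 5.8x3 + 0.2x4 ≤ 7.8   (saturated fat)
  x1, x2, x3, x4 ≥ 0.
The optimal basis is {bananas, whole milk}; tuna, quinoa drop out. The calories and saturated fat requirements are met with equality.
So bananas = 3.057 servings, whole milk = 1.292 servings.
Hence cost = 0.38·3.057 + 0.52·1.292 = €1.8335.

€1.83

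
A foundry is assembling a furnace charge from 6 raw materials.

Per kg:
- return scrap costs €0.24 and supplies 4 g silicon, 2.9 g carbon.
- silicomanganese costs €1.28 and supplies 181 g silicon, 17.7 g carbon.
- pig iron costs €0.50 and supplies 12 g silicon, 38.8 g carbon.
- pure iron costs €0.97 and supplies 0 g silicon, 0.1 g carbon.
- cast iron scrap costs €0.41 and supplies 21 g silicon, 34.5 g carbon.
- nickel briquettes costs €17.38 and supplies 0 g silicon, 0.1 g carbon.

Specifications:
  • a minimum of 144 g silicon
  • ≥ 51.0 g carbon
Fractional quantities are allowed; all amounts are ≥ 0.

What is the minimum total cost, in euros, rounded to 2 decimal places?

Let x1 = kg of return scrap, x2 = kg of silicomanganese, x3 = kg of pig iron, x4 = kg of pure iron, x5 = kg of cast iron scrap, x6 = kg of nickel briquettes.
Minimise 0.24x1 + 1.28x2 + 0.5x3 + 0.97x4 + 0.41x5 + 17.38x6 s.t.:
  4x1 + 181x2 + 12x3 + 21x5 ≥ 144   (silicon)
  2.9x1 + 17.7x2 + 38.8x3 + 0.1x4 + 34.5x5 + 0.1x6 ≥ 51   (carbon)
  x1, x2, x3, x4, x5, x6 ≥ 0.
At the optimum only silicomanganese, cast iron scrap are positive (return scrap, pig iron, pure iron, nickel briquettes = 0). There the silicon and carbon constraints are tight.
So silicomanganese = 0.6636 kg, cast iron scrap = 1.138 kg.
Hence cost = 1.28·0.6636 + 0.41·1.138 = €1.3160.

€1.32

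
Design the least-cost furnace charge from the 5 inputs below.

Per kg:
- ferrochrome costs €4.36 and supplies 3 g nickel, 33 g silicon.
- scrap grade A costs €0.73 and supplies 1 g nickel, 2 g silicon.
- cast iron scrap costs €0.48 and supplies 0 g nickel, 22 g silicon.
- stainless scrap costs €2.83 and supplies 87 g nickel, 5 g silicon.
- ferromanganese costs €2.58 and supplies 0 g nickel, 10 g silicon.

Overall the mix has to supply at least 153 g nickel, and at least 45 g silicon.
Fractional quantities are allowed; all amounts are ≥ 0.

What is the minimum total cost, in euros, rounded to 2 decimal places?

Let x1 = kg of ferrochrome, x2 = kg of scrap grade A, x3 = kg of cast iron scrap, x4 = kg of stainless scrap, x5 = kg of ferromanganese.
min 4.36x1 + 0.73x2 + 0.48x3 + 2.83x4 + 2.58x5 s.t.:
  3x1 + 1x2 + 87x4 ≥ 153   (nickel)
  33x1 + 2x2 + 22x3 + 5x4 + 10x5 ≥ 45   (silicon)
  x1, x2, x3, x4, x5 ≥ 0.
At the optimum only cast iron scrap, stainless scrap are positive (ferrochrome, scrap grade A, ferromanganese = 0). The nickel and silicon requirements are met with equality.
That vertex is x3 = 1.646, x4 = 1.759.
Total cost: 0.48·1.646 + 2.83·1.759 = 5.7681.

€5.77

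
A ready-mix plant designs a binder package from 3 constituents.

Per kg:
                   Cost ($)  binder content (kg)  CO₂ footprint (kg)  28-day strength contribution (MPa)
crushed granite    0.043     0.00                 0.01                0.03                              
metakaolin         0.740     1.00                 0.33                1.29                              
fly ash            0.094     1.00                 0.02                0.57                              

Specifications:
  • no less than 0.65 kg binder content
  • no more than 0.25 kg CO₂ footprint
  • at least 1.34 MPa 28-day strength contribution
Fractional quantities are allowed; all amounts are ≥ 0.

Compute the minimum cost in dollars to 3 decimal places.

$0.221

Let x1 = kg of crushed granite, x2 = kg of metakaolin, x3 = kg of fly ash.
Minimize 0.043x1 + 0.74x2 + 0.094x3 with:
  1x2 + 1x3 ≥ 0.65   (binder content)
  0.01x1 + 0.33x2 + 0.02x3 ≤ 0.25   (CO₂ footprint)
  0.03x1 + 1.29x2 + 0.57x3 ≥ 1.34   (28-day strength contribution)
  x1, x2, x3 ≥ 0.
At the optimum only fly ash is positive (crushed granite, metakaolin = 0). The 28-day strength contribution requirement is met with equality.
Solving gives x3 = 2.351.
Cost = 0.094·2.351 = 0.22099.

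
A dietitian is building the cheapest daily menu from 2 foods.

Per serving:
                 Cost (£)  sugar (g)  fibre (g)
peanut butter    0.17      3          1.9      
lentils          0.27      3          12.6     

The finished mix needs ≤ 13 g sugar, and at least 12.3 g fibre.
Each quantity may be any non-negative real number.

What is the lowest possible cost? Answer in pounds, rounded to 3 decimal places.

Let x1 = servings of peanut butter, x2 = servings of lentils.
Minimise 0.17x1 + 0.27x2 s.t.:
  3x1 + 3x2 ≤ 13   (sugar)
  1.9x1 + 12.6x2 ≥ 12.3   (fibre)
  x1, x2 ≥ 0.
The optimal basis is {lentils}; peanut butter drops out. Binding constraint: fibre.
Solving gives x2 = 0.9762.
Cost = 0.27·0.9762 = 0.26357.

£0.264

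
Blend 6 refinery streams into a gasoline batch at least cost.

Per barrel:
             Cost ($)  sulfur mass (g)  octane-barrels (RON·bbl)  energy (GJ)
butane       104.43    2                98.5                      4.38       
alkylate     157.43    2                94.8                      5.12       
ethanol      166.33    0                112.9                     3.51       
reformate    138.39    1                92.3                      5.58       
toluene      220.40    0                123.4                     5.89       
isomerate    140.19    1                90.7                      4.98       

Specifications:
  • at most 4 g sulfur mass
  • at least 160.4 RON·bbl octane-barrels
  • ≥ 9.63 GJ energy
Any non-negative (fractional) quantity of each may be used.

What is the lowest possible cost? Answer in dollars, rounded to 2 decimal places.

$230.98

Let x1 = barrels of butane, x2 = barrels of alkylate, x3 = barrels of ethanol, x4 = barrels of reformate, x5 = barrels of toluene, x6 = barrels of isomerate.
Minimize 104.43x1 + 157.43x2 + 166.33x3 + 138.39x4 + 220.4x5 + 140.19x6 subject to:
  2x1 + 2x2 + 1x4 + 1x6 ≤ 4   (sulfur mass)
  98.5x1 + 94.8x2 + 112.9x3 + 92.3x4 + 123.4x5 + 90.7x6 ≥ 160.4   (octane-barrels)
  4.38x1 + 5.12x2 + 3.51x3 + 5.58x4 + 5.89x5 + 4.98x6 ≥ 9.63   (energy)
  x1, x2, x3, x4, x5, x6 ≥ 0.
The cheapest feasible vertex uses only butane, reformate; alkylate, ethanol, toluene, isomerate are not used. The sulfur mass and energy requirements are met with equality.
Optimal quantities: butane = 1.8717 barrels, reformate = 0.25664 barrels.
Cost = 104.43·1.8717 + 138.39·0.25664 = 230.9780.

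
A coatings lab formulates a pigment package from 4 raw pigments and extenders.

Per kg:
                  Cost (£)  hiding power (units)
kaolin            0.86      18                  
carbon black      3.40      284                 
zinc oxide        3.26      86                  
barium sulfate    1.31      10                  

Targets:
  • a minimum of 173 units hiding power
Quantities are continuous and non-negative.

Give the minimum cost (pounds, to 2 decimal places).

This is a linear program. Let x1 = kg of kaolin, x2 = kg of carbon black, x3 = kg of zinc oxide, x4 = kg of barium sulfate.
Minimize 0.86x1 + 3.4x2 + 3.26x3 + 1.31x4 s.t.:
  18x1 + 284x2 + 86x3 + 10x4 ≥ 173   (hiding power)
  x1, x2, x3, x4 ≥ 0.
The minimum-cost mix takes nothing from kaolin, zinc oxide, barium sulfate — only carbon black. There the hiding power constraint is tight.
Solving gives x2 = 0.6092.
Total cost: 3.4·0.6092 = 2.0713.

£2.07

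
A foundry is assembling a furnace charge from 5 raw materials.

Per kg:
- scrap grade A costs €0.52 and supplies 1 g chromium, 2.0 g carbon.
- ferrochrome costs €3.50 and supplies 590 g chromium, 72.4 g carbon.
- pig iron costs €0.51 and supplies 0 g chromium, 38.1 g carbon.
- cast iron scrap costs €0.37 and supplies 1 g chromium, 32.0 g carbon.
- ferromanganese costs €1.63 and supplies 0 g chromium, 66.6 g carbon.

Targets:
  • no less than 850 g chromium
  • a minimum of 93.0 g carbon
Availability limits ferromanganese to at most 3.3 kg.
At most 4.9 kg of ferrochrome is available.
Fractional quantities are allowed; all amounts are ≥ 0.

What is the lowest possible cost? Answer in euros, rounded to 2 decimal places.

€5.04

Set it up as a linear program. Let x1 = kg of scrap grade A, x2 = kg of ferrochrome, x3 = kg of pig iron, x4 = kg of cast iron scrap, x5 = kg of ferromanganese.
Minimise 0.52x1 + 3.5x2 + 0.51x3 + 0.37x4 + 1.63x5 s.t.:
  1x1 + 590x2 + 1x4 ≥ 850   (chromium)
  2x1 + 72.4x2 + 38.1x3 + 32x4 + 66.6x5 ≥ 93   (carbon)
  x5 ≤ 3.3
  x2 ≤ 4.9
  x1, x2, x3, x4, x5 ≥ 0.
The minimum-cost mix takes nothing from scrap grade A, pig iron, cast iron scrap, ferromanganese — only ferrochrome. Binding constraint: chromium.
Optimal quantities: ferrochrome = 1.441 kg.
Objective = 3.5·1.441 = 5.0435.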